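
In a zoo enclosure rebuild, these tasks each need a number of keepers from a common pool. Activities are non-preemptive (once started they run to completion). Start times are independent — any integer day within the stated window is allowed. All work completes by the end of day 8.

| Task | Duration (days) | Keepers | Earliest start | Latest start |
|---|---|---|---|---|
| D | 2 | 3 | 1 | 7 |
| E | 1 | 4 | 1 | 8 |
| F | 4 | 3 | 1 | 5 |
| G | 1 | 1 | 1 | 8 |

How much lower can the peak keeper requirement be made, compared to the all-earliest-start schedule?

Early-start peak: d1:11  d2:6  d3:3  d4:3  d5:0  d6:0  d7:0  d8:0 ⇒ 11.
Leveled (D@1, E@3, F@4, G@1): d1:4  d2:3  d3:4  d4:3  d5:3  d6:3  d7:3  d8:0 ⇒ 4.
Reduction 11 − 4 = 7.

7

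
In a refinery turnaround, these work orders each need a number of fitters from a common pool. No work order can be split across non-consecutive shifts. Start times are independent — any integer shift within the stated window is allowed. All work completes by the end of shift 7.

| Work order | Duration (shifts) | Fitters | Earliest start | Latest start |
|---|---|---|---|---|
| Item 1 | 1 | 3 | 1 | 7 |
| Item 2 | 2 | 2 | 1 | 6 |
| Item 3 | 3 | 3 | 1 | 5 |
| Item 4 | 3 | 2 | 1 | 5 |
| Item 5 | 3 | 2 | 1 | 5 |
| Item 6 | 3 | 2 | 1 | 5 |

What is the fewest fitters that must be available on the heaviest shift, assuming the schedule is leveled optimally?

Early-start (Item 1@1, Item 2@1, Item 3@1, Item 4@1, Item 5@1, Item 6@1) gives peak 14: s1:14  s2:11  s3:9  s4:0  s5:0  s6:0  s7:0.
Shift Item 3→2, Item 4→3, Item 5→5, Item 6→5.
Schedule Item 1@1, Item 2@1, Item 3@2, Item 4@3, Item 5@5, Item 6@5: s1:5  s2:5  s3:5  s4:5  s5:6  s6:4  s7:4 — peak 6.

6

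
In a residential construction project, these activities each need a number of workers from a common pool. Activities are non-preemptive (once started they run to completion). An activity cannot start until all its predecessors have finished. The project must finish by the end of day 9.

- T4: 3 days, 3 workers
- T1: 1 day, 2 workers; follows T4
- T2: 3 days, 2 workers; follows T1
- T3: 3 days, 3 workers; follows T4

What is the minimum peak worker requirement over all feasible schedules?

Schedule T4@1, T1@4, T2@5, T3@4: d1:3  d2:3  d3:3  d4:5  d5:5  d6:5  d7:2  d8:0  d9:0 — peak 5.

5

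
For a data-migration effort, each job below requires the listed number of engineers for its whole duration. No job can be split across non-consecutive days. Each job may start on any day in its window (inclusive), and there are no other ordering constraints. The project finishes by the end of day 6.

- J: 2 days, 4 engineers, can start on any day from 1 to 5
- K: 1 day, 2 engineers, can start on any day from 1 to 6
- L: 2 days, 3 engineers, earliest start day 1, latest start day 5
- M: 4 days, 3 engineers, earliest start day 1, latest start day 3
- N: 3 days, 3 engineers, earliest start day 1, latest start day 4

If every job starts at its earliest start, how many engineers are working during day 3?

6

At early start, day 3 has: M, N.
Demand: 3 + 3 = 6.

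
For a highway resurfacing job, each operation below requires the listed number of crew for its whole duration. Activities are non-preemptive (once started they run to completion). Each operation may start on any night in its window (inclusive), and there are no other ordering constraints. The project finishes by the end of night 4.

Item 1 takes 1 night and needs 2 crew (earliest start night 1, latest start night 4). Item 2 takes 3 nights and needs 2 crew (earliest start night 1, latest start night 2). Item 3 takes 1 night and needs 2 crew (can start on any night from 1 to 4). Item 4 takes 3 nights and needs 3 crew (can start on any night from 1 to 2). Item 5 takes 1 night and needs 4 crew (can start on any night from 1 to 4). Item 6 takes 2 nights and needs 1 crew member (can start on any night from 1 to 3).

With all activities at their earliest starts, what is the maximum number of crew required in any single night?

Early-start schedule: Item 1@1, Item 2@1, Item 3@1, Item 4@1, Item 5@1, Item 6@1.
Load per night: night 1: 14, night 2: 6, night 3: 5, night 4: 0.
Peak is 14.

14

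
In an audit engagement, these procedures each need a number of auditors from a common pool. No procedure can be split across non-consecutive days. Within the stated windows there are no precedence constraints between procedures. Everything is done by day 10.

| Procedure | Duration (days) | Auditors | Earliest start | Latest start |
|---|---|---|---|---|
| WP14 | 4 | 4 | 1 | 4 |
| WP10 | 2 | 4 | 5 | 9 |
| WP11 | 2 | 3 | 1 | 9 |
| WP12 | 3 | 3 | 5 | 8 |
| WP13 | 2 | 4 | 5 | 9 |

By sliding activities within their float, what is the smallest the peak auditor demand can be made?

Early-start (WP14@1, WP10@5, WP11@1, WP12@5, WP13@5) gives peak 11: d1:7  d2:7  d3:4  d4:4  d5:11  d6:11  d7:3  d8:0  d9:0  d10:0.
Shift WP13→7.
Schedule WP14@1, WP10@5, WP11@1, WP12@5, WP13@7: d1:7  d2:7  d3:4  d4:4  d5:7  d6:7  d7:7  d8:4  d9:0  d10:0 — peak 7.

7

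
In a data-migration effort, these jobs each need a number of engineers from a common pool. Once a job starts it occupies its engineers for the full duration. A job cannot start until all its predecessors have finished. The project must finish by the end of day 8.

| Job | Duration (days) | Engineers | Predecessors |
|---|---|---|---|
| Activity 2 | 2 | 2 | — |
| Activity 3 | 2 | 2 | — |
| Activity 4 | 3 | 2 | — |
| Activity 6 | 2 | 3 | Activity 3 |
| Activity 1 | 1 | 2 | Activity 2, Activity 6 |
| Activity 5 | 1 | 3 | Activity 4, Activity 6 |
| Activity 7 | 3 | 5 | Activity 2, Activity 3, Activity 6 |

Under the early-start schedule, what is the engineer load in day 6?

5

At early start, day 6 has: Activity 7.
Demand: 5 = 5.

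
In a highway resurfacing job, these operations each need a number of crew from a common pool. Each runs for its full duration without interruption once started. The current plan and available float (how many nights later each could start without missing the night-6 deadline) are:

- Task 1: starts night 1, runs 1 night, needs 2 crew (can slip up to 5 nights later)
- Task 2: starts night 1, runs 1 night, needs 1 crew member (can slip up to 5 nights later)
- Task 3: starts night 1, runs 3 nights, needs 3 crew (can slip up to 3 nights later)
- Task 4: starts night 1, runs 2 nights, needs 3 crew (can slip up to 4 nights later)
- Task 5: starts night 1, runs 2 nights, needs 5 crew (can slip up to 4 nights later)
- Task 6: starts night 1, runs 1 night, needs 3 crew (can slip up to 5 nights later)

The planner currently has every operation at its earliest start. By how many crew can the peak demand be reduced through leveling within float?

Early-start peak: n1:17  n2:11  n3:3  n4:0  n5:0  n6:0 ⇒ 17.
Leveled (Task 1@1, Task 2@1, Task 3@1, Task 4@2, Task 5@4, Task 6@6): n1:6  n2:6  n3:6  n4:5  n5:5  n6:3 ⇒ 6.
Reduction 17 − 6 = 11.

11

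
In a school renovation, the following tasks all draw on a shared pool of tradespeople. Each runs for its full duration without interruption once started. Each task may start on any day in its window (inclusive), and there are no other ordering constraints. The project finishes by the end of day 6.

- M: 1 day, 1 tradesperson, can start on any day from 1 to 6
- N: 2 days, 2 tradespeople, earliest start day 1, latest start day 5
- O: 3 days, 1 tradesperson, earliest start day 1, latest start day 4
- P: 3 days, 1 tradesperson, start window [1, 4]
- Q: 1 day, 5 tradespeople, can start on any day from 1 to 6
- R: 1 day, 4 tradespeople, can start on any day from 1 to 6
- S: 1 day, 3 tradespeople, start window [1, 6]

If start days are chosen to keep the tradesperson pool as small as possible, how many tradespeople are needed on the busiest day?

Early-start (M@1, N@1, O@1, P@1, Q@1, R@1, S@1) gives peak 17: d1:17  d2:4  d3:2  d4:0  d5:0  d6:0.
Shift Q→4, R→5, S→3.
Schedule M@1, N@1, O@1, P@1, Q@4, R@5, S@3: d1:5  d2:4  d3:5  d4:5  d5:4  d6:0 — peak 5.

5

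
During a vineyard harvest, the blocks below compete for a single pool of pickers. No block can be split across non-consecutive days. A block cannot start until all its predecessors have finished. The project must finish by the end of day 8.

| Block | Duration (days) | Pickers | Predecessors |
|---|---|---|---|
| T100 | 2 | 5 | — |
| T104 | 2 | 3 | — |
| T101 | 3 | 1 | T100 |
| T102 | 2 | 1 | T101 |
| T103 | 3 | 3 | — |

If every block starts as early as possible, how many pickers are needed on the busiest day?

Early-start schedule: T100@1, T104@1, T101@3, T102@6, T103@1.
Load per day: day 1: 11, day 2: 11, day 3: 4, day 4: 1, day 5: 1, day 6: 1, day 7: 1, day 8: 0.
Peak is 11.

11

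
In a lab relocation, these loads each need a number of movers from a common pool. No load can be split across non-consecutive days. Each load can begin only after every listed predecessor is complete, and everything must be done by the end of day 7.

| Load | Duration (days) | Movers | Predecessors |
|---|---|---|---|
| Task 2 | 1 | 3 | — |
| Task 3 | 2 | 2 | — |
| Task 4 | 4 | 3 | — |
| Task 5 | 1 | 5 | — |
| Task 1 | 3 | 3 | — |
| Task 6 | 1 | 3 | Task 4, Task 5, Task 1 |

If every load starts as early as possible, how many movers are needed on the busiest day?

Early-start schedule: Task 2@1, Task 3@1, Task 4@1, Task 5@1, Task 1@1, Task 6@5.
Load per day: day 1: 16, day 2: 8, day 3: 6, day 4: 3, day 5: 3, day 6: 0, day 7: 0.
Peak is 16.

16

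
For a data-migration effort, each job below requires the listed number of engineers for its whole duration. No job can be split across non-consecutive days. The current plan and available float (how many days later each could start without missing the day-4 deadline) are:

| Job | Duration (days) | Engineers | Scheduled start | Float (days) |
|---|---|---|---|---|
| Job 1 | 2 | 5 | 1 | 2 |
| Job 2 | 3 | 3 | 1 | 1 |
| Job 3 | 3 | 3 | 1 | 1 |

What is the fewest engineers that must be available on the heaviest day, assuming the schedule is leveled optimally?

11

Schedule Job 1@1, Job 2@1, Job 3@1: d1:11  d2:11  d3:6  d4:0 — peak 11.
No arrangement of the 12 feasible schedules does better.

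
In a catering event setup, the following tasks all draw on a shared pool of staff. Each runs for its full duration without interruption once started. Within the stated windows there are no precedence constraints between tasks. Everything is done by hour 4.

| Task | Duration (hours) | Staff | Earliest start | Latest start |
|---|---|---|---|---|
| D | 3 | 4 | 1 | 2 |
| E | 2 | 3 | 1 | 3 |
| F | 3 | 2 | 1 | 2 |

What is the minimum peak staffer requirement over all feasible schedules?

9

Schedule D@1, E@1, F@1: h1:9  h2:9  h3:6  h4:0 — peak 9.
No arrangement of the 12 feasible schedules does better.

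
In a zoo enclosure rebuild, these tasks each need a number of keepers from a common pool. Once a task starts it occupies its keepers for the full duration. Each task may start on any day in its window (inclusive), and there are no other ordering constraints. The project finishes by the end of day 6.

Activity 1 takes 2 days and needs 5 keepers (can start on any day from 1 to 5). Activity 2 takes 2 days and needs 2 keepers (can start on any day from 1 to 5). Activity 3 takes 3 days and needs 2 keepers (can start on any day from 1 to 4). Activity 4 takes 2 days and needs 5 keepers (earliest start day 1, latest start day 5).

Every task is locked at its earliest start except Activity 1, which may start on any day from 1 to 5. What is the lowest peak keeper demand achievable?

Activity 1@1: d1:14  d2:14  d3:2  d4:0  d5:0  d6:0 → peak 14
Activity 1@2: d1:9  d2:14  d3:7  d4:0  d5:0  d6:0 → peak 14
Activity 1@3: d1:9  d2:9  d3:7  d4:5  d5:0  d6:0 → peak 9
Activity 1@4: d1:9  d2:9  d3:2  d4:5  d5:5  d6:0 → peak 9
Activity 1@5: d1:9  d2:9  d3:2  d4:0  d5:5  d6:5 → peak 9
Best is Activity 1@3, peak 9.

9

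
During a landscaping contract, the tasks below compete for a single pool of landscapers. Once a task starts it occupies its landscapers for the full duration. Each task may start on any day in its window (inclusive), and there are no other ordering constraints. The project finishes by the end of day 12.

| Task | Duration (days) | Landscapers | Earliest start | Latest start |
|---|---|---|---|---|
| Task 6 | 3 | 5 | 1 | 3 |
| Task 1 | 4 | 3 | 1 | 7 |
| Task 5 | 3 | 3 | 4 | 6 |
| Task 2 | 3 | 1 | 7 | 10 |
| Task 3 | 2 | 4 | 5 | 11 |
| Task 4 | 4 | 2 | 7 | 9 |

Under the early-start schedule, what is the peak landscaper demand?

8

Early-start schedule: Task 6@1, Task 1@1, Task 5@4, Task 2@7, Task 3@5, Task 4@7.
Load per day: day 1: 8, day 2: 8, day 3: 8, day 4: 6, day 5: 7, day 6: 7, day 7: 3, day 8: 3, day 9: 3, day 10: 2, day 11: 0, day 12: 0.
Peak is 8.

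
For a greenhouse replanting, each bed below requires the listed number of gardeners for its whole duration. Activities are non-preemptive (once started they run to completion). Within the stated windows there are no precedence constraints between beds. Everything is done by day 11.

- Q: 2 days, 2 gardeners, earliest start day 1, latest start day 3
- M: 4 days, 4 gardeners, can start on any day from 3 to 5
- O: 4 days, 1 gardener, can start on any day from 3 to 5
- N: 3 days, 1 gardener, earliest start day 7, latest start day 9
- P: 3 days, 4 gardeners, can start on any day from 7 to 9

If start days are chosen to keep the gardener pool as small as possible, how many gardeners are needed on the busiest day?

5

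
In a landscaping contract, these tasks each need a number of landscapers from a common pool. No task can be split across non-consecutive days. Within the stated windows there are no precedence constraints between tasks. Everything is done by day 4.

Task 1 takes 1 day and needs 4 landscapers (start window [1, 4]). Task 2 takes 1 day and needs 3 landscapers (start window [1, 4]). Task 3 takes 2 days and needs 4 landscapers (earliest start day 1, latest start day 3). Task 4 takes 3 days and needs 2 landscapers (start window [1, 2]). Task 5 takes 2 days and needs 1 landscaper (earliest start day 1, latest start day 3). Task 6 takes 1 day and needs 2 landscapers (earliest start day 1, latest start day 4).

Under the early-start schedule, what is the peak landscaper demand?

Early-start schedule: Task 1@1, Task 2@1, Task 3@1, Task 4@1, Task 5@1, Task 6@1.
Load per day: day 1: 16, day 2: 7, day 3: 2, day 4: 0.
Peak is 16.

16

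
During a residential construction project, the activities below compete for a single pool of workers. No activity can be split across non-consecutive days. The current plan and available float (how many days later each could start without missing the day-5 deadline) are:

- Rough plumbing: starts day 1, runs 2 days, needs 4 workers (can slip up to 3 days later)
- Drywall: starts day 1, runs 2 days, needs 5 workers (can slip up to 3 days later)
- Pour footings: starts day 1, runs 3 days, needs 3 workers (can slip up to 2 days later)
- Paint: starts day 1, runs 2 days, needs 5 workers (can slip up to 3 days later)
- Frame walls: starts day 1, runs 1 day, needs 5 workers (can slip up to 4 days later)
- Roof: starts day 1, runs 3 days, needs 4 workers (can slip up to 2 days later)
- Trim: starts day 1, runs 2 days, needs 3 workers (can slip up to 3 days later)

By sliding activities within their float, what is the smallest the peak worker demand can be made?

Early-start (Rough plumbing@1, Drywall@1, Pour footings@1, Paint@1, Frame walls@1, Roof@1, Trim@1) gives peak 29: d1:29  d2:24  d3:7  d4:0  d5:0.
Shift Paint→3, Frame walls→5, Roof→3, Trim→4.
Schedule Rough plumbing@1, Drywall@1, Pour footings@1, Paint@3, Frame walls@5, Roof@3, Trim@4: d1:12  d2:12  d3:12  d4:12  d5:12 — peak 12.
Total worker-days = 60 over 5 days ⇒ peak ≥ ⌈60/5⌉ = 12, so 12 is optimal.

12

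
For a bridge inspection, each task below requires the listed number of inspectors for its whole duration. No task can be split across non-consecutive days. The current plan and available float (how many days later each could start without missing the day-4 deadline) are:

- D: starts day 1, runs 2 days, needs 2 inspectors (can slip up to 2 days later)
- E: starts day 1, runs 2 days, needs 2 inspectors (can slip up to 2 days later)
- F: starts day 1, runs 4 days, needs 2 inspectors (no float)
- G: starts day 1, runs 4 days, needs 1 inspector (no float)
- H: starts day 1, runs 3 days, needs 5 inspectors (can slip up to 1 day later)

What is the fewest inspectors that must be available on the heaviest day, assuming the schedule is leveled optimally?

10

Early-start (D@1, E@1, F@1, G@1, H@1) gives peak 12: d1:12  d2:12  d3:8  d4:3.
Shift E→3.
Schedule D@1, E@3, F@1, G@1, H@1: d1:10  d2:10  d3:10  d4:5 — peak 10.
No arrangement of the 18 feasible schedules does better.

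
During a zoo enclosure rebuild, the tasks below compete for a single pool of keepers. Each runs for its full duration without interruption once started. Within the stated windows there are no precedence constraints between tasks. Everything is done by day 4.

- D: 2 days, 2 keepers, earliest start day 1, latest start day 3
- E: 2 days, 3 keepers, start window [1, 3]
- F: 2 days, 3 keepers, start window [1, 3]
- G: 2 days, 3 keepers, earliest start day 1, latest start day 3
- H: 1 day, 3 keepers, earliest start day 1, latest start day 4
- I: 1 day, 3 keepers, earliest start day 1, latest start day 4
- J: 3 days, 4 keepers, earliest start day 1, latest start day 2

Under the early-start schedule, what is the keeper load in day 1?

21

At early start, day 1 has: D, E, F, G, H, I, J.
Demand: 2 + 3 + 3 + 3 + 3 + 3 + 4 = 21.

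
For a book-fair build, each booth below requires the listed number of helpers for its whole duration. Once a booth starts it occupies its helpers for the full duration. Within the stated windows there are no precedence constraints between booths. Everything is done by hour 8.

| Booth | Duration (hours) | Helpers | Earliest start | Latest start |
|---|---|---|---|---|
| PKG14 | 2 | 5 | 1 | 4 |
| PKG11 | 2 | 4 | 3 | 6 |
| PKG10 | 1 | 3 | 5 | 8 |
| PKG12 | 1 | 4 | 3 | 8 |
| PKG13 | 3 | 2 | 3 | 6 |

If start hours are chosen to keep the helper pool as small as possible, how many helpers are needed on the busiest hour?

5

Early-start (PKG14@1, PKG11@3, PKG10@5, PKG12@3, PKG13@3) gives peak 10: h1:5  h2:5  h3:10  h4:6  h5:5  h6:0  h7:0  h8:0.
Shift PKG12→8, PKG13→5.
Schedule PKG14@1, PKG11@3, PKG10@5, PKG12@8, PKG13@5: h1:5  h2:5  h3:4  h4:4  h5:5  h6:2  h7:2  h8:4 — peak 5.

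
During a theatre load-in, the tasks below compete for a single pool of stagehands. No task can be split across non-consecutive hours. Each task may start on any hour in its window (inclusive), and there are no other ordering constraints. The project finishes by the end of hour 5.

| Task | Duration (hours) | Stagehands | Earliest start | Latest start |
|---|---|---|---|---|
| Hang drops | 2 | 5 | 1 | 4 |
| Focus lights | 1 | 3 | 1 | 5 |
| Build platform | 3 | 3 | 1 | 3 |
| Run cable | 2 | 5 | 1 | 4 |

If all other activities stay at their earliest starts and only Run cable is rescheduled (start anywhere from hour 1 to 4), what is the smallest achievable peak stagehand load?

Run cable@1: h1:16  h2:13  h3:3  h4:0  h5:0 → peak 16
Run cable@2: h1:11  h2:13  h3:8  h4:0  h5:0 → peak 13
Run cable@3: h1:11  h2:8  h3:8  h4:5  h5:0 → peak 11
Run cable@4: h1:11  h2:8  h3:3  h4:5  h5:5 → peak 11
Best is Run cable@3, peak 11.

11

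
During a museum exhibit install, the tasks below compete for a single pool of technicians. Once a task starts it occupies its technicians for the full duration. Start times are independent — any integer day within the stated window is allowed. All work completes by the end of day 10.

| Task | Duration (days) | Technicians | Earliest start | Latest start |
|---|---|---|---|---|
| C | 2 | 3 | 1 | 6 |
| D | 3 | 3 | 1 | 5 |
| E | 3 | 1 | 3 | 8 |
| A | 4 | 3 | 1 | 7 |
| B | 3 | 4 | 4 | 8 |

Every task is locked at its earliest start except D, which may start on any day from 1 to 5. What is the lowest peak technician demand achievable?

D@1: d1:9  d2:9  d3:7  d4:8  d5:5  d6:4  d7:0  d8:0  d9:0  d10:0 → peak 9
D@2: d1:6  d2:9  d3:7  d4:11  d5:5  d6:4  d7:0  d8:0  d9:0  d10:0 → peak 11
D@3: d1:6  d2:6  d3:7  d4:11  d5:8  d6:4  d7:0  d8:0  d9:0  d10:0 → peak 11
D@4: d1:6  d2:6  d3:4  d4:11  d5:8  d6:7  d7:0  d8:0  d9:0  d10:0 → peak 11
D@5: d1:6  d2:6  d3:4  d4:8  d5:8  d6:7  d7:3  d8:0  d9:0  d10:0 → peak 8
Best is D@5, peak 8.

8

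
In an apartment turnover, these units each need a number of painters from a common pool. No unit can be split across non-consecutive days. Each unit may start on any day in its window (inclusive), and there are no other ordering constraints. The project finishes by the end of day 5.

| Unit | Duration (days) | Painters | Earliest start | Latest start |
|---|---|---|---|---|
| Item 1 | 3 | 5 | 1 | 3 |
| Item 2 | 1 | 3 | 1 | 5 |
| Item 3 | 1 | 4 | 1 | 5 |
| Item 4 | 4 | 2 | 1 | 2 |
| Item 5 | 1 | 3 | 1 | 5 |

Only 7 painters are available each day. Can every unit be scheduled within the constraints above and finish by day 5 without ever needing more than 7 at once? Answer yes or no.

yes

Schedule Item 1@1, Item 2@4, Item 3@5, Item 4@1, Item 5@5: d1:7  d2:7  d3:7  d4:5  d5:7 — peak 7 ≤ 7.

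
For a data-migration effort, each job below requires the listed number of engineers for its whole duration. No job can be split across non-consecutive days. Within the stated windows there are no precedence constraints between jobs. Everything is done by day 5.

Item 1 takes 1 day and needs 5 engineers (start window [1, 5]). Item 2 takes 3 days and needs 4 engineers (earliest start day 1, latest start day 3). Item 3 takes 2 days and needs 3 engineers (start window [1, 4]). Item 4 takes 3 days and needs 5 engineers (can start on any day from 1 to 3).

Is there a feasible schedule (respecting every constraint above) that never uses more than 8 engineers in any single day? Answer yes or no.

The minimum achievable peak is 9; 8 < 9, so no feasible schedule stays within the cap.

no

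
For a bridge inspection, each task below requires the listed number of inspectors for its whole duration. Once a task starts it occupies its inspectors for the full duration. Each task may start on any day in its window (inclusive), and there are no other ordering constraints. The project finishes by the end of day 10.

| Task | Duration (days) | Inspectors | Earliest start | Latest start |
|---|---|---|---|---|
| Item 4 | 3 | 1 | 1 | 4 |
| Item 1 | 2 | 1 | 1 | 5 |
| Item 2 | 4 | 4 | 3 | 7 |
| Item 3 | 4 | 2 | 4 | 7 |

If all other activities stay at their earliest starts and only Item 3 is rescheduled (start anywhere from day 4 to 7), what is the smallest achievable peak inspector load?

5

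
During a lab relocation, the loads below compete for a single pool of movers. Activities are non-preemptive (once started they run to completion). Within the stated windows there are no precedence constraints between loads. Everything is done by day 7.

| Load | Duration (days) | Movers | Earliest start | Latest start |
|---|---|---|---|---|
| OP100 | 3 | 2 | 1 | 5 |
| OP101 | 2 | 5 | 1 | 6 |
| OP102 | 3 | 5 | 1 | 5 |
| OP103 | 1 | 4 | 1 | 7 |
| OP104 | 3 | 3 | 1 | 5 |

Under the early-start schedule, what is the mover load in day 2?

15

At early start, day 2 has: OP100, OP101, OP102, OP104.
Demand: 2 + 5 + 5 + 3 = 15.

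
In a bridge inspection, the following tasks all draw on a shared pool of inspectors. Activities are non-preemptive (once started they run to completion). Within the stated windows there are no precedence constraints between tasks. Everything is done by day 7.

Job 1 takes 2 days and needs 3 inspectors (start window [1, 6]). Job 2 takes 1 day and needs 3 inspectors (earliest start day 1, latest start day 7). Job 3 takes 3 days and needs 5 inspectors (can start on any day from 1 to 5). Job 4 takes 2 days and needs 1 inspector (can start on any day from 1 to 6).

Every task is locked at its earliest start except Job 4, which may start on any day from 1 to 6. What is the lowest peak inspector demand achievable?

Job 4@1: d1:12  d2:9  d3:5  d4:0  d5:0  d6:0  d7:0 → peak 12
Job 4@2: d1:11  d2:9  d3:6  d4:0  d5:0  d6:0  d7:0 → peak 11
Job 4@3: d1:11  d2:8  d3:6  d4:1  d5:0  d6:0  d7:0 → peak 11
Job 4@4: d1:11  d2:8  d3:5  d4:1  d5:1  d6:0  d7:0 → peak 11
Job 4@5: d1:11  d2:8  d3:5  d4:0  d5:1  d6:1  d7:0 → peak 11
Job 4@6: d1:11  d2:8  d3:5  d4:0  d5:0  d6:1  d7:1 → peak 11
Best is Job 4@2, peak 11.

11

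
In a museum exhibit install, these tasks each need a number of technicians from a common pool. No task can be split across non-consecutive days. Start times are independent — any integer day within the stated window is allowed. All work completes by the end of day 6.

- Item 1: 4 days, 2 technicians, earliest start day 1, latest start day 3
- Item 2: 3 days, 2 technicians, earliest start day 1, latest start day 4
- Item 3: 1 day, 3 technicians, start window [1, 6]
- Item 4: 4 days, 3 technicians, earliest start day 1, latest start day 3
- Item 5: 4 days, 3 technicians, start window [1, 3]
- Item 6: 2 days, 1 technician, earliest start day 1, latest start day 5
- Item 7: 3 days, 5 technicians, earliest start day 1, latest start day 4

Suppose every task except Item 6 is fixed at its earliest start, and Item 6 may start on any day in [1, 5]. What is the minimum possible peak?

18

Item 6@1: d1:19  d2:16  d3:15  d4:8  d5:0  d6:0 → peak 19
Item 6@2: d1:18  d2:16  d3:16  d4:8  d5:0  d6:0 → peak 18
Item 6@3: d1:18  d2:15  d3:16  d4:9  d5:0  d6:0 → peak 18
Item 6@4: d1:18  d2:15  d3:15  d4:9  d5:1  d6:0 → peak 18
Item 6@5: d1:18  d2:15  d3:15  d4:8  d5:1  d6:1 → peak 18
Best is Item 6@2, peak 18.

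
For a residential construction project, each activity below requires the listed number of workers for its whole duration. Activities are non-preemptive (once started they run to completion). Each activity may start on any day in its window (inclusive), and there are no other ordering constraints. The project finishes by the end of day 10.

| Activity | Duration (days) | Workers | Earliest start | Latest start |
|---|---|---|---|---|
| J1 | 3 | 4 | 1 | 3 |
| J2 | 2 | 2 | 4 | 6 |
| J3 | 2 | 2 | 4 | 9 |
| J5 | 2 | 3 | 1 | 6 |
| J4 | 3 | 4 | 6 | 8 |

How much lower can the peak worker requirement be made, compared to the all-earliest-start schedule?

3

Early-start peak: d1:7  d2:7  d3:4  d4:4  d5:4  d6:4  d7:4  d8:4  d9:0  d10:0 ⇒ 7.
Leveled (J1@1, J2@4, J3@4, J5@6, J4@8): d1:4  d2:4  d3:4  d4:4  d5:4  d6:3  d7:3  d8:4  d9:4  d10:4 ⇒ 4.
Reduction 7 − 4 = 3.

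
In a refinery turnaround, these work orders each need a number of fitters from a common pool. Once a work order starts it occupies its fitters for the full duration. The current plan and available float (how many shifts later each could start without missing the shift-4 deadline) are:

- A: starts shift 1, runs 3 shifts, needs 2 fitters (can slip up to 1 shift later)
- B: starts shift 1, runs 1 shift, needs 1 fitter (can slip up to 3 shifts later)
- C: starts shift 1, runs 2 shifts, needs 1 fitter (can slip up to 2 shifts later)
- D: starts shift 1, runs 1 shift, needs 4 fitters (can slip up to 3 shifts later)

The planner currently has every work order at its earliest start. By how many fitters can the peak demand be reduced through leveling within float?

4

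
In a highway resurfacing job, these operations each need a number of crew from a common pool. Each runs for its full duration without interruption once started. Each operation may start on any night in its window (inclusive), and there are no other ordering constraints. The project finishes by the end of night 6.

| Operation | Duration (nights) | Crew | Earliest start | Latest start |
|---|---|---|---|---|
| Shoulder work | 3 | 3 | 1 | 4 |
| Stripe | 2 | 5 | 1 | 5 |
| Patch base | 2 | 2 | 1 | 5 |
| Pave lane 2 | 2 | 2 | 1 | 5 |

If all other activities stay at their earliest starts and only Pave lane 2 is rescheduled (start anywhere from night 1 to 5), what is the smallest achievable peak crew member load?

Pave lane 2@1: n1:12  n2:12  n3:3  n4:0  n5:0  n6:0 → peak 12
Pave lane 2@2: n1:10  n2:12  n3:5  n4:0  n5:0  n6:0 → peak 12
Pave lane 2@3: n1:10  n2:10  n3:5  n4:2  n5:0  n6:0 → peak 10
Pave lane 2@4: n1:10  n2:10  n3:3  n4:2  n5:2  n6:0 → peak 10
Pave lane 2@5: n1:10  n2:10  n3:3  n4:0  n5:2  n6:2 → peak 10
Best is Pave lane 2@3, peak 10.

10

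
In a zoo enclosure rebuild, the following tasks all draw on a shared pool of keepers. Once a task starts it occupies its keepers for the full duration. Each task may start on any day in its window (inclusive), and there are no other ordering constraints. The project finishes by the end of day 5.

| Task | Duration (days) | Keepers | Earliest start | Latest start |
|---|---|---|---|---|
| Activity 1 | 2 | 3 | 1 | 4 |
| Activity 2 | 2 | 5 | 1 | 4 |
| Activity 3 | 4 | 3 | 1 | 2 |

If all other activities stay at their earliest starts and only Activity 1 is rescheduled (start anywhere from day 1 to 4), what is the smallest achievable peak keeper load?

8

Activity 1@1: d1:11  d2:11  d3:3  d4:3  d5:0 → peak 11
Activity 1@2: d1:8  d2:11  d3:6  d4:3  d5:0 → peak 11
Activity 1@3: d1:8  d2:8  d3:6  d4:6  d5:0 → peak 8
Activity 1@4: d1:8  d2:8  d3:3  d4:6  d5:3 → peak 8
Best is Activity 1@3, peak 8.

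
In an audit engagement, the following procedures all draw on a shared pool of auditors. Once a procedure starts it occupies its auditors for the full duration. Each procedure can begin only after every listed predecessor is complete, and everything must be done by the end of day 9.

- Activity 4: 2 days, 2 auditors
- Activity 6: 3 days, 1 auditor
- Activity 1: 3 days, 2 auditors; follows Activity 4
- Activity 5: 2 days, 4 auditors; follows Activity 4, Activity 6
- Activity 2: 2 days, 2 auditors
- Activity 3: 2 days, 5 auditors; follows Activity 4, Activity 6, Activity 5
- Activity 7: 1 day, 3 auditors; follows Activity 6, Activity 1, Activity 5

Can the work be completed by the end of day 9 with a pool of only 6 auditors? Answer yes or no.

yes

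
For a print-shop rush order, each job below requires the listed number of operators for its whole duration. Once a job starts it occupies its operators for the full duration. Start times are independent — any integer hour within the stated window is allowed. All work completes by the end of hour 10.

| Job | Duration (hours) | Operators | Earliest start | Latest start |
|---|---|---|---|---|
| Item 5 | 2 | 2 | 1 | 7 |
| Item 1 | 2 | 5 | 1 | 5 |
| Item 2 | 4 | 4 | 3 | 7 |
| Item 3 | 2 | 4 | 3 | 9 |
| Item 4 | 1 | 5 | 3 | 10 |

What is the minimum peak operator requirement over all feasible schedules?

Early-start (Item 5@1, Item 1@1, Item 2@3, Item 3@3, Item 4@3) gives peak 13: h1:7  h2:7  h3:13  h4:8  h5:4  h6:4  h7:0  h8:0  h9:0  h10:0.
Shift Item 5→3, Item 3→7, Item 4→9.
Schedule Item 5@3, Item 1@1, Item 2@3, Item 3@7, Item 4@9: h1:5  h2:5  h3:6  h4:6  h5:4  h6:4  h7:4  h8:4  h9:5  h10:0 — peak 6.

6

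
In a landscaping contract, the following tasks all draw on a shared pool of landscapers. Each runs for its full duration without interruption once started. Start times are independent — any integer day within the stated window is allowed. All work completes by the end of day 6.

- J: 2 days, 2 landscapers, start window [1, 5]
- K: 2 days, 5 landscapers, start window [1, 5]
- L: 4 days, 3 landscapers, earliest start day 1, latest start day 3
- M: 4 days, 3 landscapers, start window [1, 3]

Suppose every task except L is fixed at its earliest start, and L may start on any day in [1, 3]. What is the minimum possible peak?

10

L@1: d1:13  d2:13  d3:6  d4:6  d5:0  d6:0 → peak 13
L@2: d1:10  d2:13  d3:6  d4:6  d5:3  d6:0 → peak 13
L@3: d1:10  d2:10  d3:6  d4:6  d5:3  d6:3 → peak 10
Best is L@3, peak 10.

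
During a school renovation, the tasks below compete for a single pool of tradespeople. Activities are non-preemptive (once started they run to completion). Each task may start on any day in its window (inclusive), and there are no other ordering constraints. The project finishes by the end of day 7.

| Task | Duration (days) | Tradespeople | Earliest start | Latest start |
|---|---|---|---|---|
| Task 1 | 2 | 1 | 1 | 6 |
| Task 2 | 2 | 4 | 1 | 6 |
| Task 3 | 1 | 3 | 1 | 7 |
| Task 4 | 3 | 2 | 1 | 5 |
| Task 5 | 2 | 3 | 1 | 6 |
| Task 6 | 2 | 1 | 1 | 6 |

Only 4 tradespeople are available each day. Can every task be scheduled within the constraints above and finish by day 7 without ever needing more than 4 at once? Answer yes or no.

The minimum achievable peak is 5; 4 < 5, so no feasible schedule stays within the cap.

no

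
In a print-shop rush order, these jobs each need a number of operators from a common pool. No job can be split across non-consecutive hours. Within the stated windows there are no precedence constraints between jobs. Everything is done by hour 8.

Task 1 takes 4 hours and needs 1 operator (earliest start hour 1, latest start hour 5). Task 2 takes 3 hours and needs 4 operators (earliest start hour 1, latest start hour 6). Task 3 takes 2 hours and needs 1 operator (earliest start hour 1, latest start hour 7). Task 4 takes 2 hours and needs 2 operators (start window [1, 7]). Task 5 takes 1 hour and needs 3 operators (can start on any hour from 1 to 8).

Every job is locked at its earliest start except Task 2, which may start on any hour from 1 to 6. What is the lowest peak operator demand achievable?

7

Task 2@1: h1:11  h2:8  h3:5  h4:1  h5:0  h6:0  h7:0  h8:0 → peak 11
Task 2@2: h1:7  h2:8  h3:5  h4:5  h5:0  h6:0  h7:0  h8:0 → peak 8
Task 2@3: h1:7  h2:4  h3:5  h4:5  h5:4  h6:0  h7:0  h8:0 → peak 7
Task 2@4: h1:7  h2:4  h3:1  h4:5  h5:4  h6:4  h7:0  h8:0 → peak 7
Task 2@5: h1:7  h2:4  h3:1  h4:1  h5:4  h6:4  h7:4  h8:0 → peak 7
Task 2@6: h1:7  h2:4  h3:1  h4:1  h5:0  h6:4  h7:4  h8:4 → peak 7
Best is Task 2@3, peak 7.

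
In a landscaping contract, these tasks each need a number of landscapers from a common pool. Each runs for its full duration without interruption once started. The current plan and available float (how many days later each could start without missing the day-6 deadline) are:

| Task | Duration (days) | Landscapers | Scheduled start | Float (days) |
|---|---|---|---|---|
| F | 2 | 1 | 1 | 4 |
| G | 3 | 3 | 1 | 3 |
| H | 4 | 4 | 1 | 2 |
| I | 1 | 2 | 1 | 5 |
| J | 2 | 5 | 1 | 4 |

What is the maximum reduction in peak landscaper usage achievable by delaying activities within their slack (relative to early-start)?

8

Early-start peak: d1:15  d2:13  d3:7  d4:4  d5:0  d6:0 ⇒ 15.
Leveled (F@1, G@3, H@3, I@6, J@1): d1:6  d2:6  d3:7  d4:7  d5:7  d6:6 ⇒ 7.
Reduction 15 − 7 = 8.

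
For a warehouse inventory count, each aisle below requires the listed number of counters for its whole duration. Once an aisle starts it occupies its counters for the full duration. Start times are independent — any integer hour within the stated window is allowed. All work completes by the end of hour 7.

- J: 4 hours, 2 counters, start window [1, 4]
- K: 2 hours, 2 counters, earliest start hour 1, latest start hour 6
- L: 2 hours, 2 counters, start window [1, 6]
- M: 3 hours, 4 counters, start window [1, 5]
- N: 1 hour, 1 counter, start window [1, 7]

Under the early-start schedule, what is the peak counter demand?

11

Early-start schedule: J@1, K@1, L@1, M@1, N@1.
Load per hour: hour 1: 11, hour 2: 10, hour 3: 6, hour 4: 2, hour 5: 0, hour 6: 0, hour 7: 0.
Peak is 11.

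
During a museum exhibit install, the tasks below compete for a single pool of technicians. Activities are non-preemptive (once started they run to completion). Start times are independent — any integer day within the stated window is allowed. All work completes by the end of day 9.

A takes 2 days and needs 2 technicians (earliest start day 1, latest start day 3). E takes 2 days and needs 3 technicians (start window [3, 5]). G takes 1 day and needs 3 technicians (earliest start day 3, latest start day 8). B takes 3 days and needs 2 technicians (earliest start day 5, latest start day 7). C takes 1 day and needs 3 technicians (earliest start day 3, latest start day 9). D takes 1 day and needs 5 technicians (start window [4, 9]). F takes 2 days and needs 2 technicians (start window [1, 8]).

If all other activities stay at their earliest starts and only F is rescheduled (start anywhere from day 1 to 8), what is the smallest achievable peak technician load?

9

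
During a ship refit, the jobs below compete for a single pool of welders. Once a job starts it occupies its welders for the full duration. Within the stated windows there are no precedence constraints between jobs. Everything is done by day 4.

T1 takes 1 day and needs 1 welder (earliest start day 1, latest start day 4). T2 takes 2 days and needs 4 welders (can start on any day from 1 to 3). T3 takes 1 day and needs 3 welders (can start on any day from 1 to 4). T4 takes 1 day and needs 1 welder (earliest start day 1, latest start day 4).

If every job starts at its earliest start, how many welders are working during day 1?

At early start, day 1 has: T1, T2, T3, T4.
Demand: 1 + 4 + 3 + 1 = 9.

9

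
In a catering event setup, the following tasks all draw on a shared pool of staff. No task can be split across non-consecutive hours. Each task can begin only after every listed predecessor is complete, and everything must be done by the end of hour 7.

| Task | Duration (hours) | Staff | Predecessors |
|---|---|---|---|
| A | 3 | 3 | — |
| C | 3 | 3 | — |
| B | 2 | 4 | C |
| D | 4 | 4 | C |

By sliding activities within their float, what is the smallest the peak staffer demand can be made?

Schedule A@1, C@1, B@4, D@4: h1:6  h2:6  h3:6  h4:8  h5:8  h6:4  h7:4 — peak 8.
No arrangement of the 15 feasible schedules does better.

8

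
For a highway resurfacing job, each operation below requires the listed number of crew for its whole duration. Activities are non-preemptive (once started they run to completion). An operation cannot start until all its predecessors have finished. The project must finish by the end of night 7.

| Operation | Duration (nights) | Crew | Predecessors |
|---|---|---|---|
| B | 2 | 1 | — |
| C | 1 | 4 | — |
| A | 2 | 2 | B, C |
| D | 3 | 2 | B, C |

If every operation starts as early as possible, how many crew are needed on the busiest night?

5

Early-start schedule: B@1, C@1, A@3, D@3.
Load per night: night 1: 5, night 2: 1, night 3: 4, night 4: 4, night 5: 2, night 6: 0, night 7: 0.
Peak is 5.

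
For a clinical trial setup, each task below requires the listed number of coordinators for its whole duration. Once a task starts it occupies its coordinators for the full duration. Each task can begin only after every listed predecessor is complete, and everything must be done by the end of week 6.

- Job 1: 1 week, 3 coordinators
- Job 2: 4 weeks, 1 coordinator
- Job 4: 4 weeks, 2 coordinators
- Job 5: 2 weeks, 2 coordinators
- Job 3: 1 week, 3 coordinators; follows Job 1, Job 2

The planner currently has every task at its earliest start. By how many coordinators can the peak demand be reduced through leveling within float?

Early-start peak: w1:8  w2:5  w3:3  w4:3  w5:3  w6:0 ⇒ 8.
Leveled (Job 1@1, Job 2@1, Job 4@2, Job 5@2, Job 3@5): w1:4  w2:5  w3:5  w4:3  w5:5  w6:0 ⇒ 5.
Reduction 8 − 5 = 3.

3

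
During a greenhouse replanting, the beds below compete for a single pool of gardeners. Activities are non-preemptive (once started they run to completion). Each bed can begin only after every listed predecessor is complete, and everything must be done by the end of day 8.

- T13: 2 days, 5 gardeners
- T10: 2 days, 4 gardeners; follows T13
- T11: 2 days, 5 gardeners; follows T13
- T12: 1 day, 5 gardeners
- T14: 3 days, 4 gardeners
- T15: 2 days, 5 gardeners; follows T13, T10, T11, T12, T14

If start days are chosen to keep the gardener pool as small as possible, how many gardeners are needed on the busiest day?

9

Early-start (T13@1, T10@3, T11@3, T12@1, T14@1, T15@5) gives peak 14: d1:14  d2:9  d3:13  d4:9  d5:5  d6:5  d7:0  d8:0.
Shift T11→4, T12→6, T15→7.
Schedule T13@1, T10@3, T11@4, T12@6, T14@1, T15@7: d1:9  d2:9  d3:8  d4:9  d5:5  d6:5  d7:5  d8:5 — peak 9.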